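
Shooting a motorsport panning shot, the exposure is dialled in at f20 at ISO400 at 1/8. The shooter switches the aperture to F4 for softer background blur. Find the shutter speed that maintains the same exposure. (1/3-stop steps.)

Aperture: f/20 → f/18 → f/16 → f/14 → f/13 → f/11 → f/10 → f/9 → f/8 → f/7.1 → f/6.3 → f/5.6 → f/5 → f/4.5 → f/4 — 4 2/3 stops larger aperture (brighter).
Need 4 2/3 stops darker from the shutter speed: 1/8 → 1/10 → 1/13 → 1/15 → 1/20 → 1/25 → 1/30 → 1/40 → 1/50 → 1/60 → 1/80 → 1/100 → 1/125 → 1/160 → 1/200.

1/200s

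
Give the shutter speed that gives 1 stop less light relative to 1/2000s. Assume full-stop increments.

1/4000s

Shutter speed: 1/2000 → 1/4000 — 1 stop shorter (darker).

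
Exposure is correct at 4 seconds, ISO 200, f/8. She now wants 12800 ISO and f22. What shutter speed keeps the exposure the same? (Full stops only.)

ISO: 200 → 400 → 800 → 1600 → 3200 → 6400 → 12800 — 6 stops higher (brighter).
Aperture: f/8 → f/11 → f/16 → f/22 — 3 stops narrower (darker).
Net change so far: 3 stops brighter. Offset with the shutter speed: 4 → 2 → 1 → 1/2.

1/2s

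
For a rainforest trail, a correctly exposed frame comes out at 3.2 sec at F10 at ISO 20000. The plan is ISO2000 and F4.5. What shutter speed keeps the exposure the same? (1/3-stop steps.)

6 s

ISO: 20000 → 16000 → 12800 → 10000 → 8000 → 6400 → 5000 → 4000 → 3200 → 2500 → 2000 — 3 1/3 stops lower (darker).
Aperture: f/10 → f/9 → f/8 → f/7.1 → f/6.3 → f/5.6 → f/5 → f/4.5 — 2 1/3 stops wider (brighter).
Net change so far: 1 stop darker. Offset with the shutter speed: 3.2 → 4 → 5 → 6.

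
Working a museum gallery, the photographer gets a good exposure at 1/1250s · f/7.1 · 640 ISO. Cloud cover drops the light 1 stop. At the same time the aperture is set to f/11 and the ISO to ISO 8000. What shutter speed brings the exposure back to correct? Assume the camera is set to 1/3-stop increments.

Scene light: 1 stop darker.
Aperture: f/7.1 → f/8 → f/9 → f/10 → f/11 — 1 1/3 stops smaller aperture (darker).
ISO: 640 → 800 → 1000 → 1250 → 1600 → 2000 → 2500 → 3200 → 4000 → 5000 → 6400 → 8000 — 3 2/3 stops raised (brighter).
Net so far: 1 1/3 stops brighter. Shutter speed: 1/1250 → 1/1600 → 1/2000 → 1/2500 → 1/3200.

1/3200s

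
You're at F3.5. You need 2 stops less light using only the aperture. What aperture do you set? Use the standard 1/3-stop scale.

f/7.1

Aperture: f/3.5 → f/4 → f/4.5 → f/5 → f/5.6 → f/6.3 → f/7.1 — 2 stops smaller aperture (darker).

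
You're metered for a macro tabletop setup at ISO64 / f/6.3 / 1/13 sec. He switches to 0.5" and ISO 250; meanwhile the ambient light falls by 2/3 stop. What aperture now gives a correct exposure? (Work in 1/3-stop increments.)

f/25

Scene light: 2/3 stop darker.
Shutter speed: 1/13 → 1/10 → 1/8 → 1/6 → 1/5 → 1/4 → 0.3 → 0.4 → 0.5 — 2 2/3 stops longer (brighter).
ISO: 64 → 80 → 100 → 125 → 160 → 200 → 250 — 2 stops raised (brighter).
Net so far: 4 stops brighter. Aperture: f/6.3 → f/7.1 → f/8 → f/9 → f/10 → f/11 → f/13 → f/14 → f/16 → f/18 → f/20 → f/22 → f/25.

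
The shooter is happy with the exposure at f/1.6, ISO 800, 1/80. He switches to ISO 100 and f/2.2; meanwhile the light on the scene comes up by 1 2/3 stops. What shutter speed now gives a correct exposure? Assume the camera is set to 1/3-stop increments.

Scene light: 1 2/3 stops brighter.
ISO: 800 → 640 → 500 → 400 → 320 → 250 → 200 → 160 → 125 → 100 — 3 stops lower (darker).
Aperture: f/1.6 → f/1.8 → f/2 → f/2.2 — 1 stop stopped down (darker).
Net so far: 2 1/3 stops darker. Shutter speed: 1/80 → 1/60 → 1/50 → 1/40 → 1/30 → 1/25 → 1/20 → 1/15.

1/15s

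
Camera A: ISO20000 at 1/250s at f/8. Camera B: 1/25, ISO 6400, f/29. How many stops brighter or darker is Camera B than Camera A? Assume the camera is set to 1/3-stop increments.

Aperture: f/8 → f/9 → f/10 → f/11 → f/13 → f/14 → f/16 → f/18 → f/20 → f/22 → f/25 → f/29 — 3 2/3 stops stopped down (darker).
Shutter speed: 1/250 → 1/200 → 1/160 → 1/125 → 1/100 → 1/80 → 1/60 → 1/50 → 1/40 → 1/30 → 1/25 — 3 1/3 stops longer (brighter).
ISO: 20000 → 16000 → 12800 → 10000 → 8000 → 6400 — 1 2/3 stops lower (darker).
Net: −3 2/3 +3 1/3 −1 2/3 = −2 stops.

2 stops darker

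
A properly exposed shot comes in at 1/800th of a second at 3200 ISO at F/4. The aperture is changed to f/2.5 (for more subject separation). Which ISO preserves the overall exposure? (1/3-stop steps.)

ISO 1250

Aperture: f/4 → f/3.5 → f/3.2 → f/2.8 → f/2.5 — 1 1/3 stops opened up (brighter).
Need 1 1/3 stops darker from the ISO: 3200 → 2500 → 2000 → 1600 → 1250.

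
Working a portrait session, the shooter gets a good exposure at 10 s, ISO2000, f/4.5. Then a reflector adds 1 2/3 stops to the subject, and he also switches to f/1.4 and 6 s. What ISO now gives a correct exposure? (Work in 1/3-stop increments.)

ISO 100

Scene light: 1 2/3 stops brighter.
Aperture: f/4.5 → f/4 → f/3.5 → f/3.2 → f/2.8 → f/2.5 → f/2.2 → f/2 → f/1.8 → f/1.6 → f/1.4 — 3 1/3 stops wider (brighter).
Shutter speed: 10 → 8 → 6 — 2/3 stop faster (darker).
Net so far: 4 1/3 stops brighter. ISO: 2000 → 1600 → 1250 → 1000 → 800 → 640 → 500 → 400 → 320 → 250 → 200 → 160 → 125 → 100.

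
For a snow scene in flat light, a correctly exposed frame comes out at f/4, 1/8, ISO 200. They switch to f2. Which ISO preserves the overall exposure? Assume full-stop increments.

ISO 50

Aperture: f/4 → f/2.8 → f/2 — 2 stops larger aperture (brighter).
Need 2 stops darker from the ISO: 200 → 100 → 50.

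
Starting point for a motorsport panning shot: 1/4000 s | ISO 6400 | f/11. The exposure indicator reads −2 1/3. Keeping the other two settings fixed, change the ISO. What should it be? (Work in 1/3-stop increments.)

Underexposed by 2 1/3 stops → need 2 1/3 stops brighter.
ISO: 6400 → 8000 → 10000 → 12800 → 16000 → 20000 → 25600 → 32000.

ISO 32000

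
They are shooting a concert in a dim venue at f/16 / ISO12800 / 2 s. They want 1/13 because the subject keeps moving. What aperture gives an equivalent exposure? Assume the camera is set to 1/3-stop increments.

f/3.2

Shutter speed: 2 → 1.6 → 1.3 → 1 → 0.8 → 0.6 → 0.5 → 0.4 → 0.3 → 1/4 → 1/5 → 1/6 → 1/8 → 1/10 → 1/13 — 4 2/3 stops shorter (darker).
Need 4 2/3 stops brighter from the aperture: f/16 → f/14 → f/13 → f/11 → f/10 → f/9 → f/8 → f/7.1 → f/6.3 → f/5.6 → f/5 → f/4.5 → f/4 → f/3.5 → f/3.2.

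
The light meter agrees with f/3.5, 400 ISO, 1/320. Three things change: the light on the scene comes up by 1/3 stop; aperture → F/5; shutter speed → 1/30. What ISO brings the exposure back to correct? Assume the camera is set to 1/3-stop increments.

ISO 64

Scene light: 1/3 stop brighter.
Aperture: f/3.5 → f/4 → f/4.5 → f/5 — 1 stop stopped down (darker).
Shutter speed: 1/320 → 1/250 → 1/200 → 1/160 → 1/125 → 1/100 → 1/80 → 1/60 → 1/50 → 1/40 → 1/30 — 3 1/3 stops longer (brighter).
Net so far: 2 2/3 stops brighter. ISO: 400 → 320 → 250 → 200 → 160 → 125 → 100 → 80 → 64.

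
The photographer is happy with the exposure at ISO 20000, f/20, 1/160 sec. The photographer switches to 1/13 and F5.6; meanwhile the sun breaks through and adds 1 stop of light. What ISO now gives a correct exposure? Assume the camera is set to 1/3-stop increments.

ISO 64

Scene light: 1 stop brighter.
Shutter speed: 1/160 → 1/125 → 1/100 → 1/80 → 1/60 → 1/50 → 1/40 → 1/30 → 1/25 → 1/20 → 1/15 → 1/13 — 3 2/3 stops longer (brighter).
Aperture: f/20 → f/18 → f/16 → f/14 → f/13 → f/11 → f/10 → f/9 → f/8 → f/7.1 → f/6.3 → f/5.6 — 3 2/3 stops larger aperture (brighter).
Net so far: 8 1/3 stops brighter. ISO: 20000 → 16000 → 12800 → 10000 → 8000 → 6400 → 5000 → 4000 → 3200 → 2500 → 2000 → 1600 → 1250 → 1000 → 800 → 640 → 500 → 400 → 320 → 250 → 200 → 160 → 125 → 100 → 80 → 64.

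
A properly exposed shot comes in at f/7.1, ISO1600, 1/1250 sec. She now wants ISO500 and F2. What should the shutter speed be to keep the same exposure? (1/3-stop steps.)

ISO: 1600 → 1250 → 1000 → 800 → 640 → 500 — 1 2/3 stops lower (darker).
Aperture: f/7.1 → f/6.3 → f/5.6 → f/5 → f/4.5 → f/4 → f/3.5 → f/3.2 → f/2.8 → f/2.5 → f/2.2 → f/2 — 3 2/3 stops wider (brighter).
Net change so far: 2 stops brighter. Offset with the shutter speed: 1/1250 → 1/1600 → 1/2000 → 1/2500 → 1/3200 → 1/4000 → 1/5000.

1/5000s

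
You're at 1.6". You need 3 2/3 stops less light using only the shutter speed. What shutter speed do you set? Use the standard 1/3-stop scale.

1/8s

Shutter speed: 1.6 → 1.3 → 1 → 0.8 → 0.6 → 0.5 → 0.4 → 0.3 → 1/4 → 1/5 → 1/6 → 1/8 — 3 2/3 stops shorter (darker).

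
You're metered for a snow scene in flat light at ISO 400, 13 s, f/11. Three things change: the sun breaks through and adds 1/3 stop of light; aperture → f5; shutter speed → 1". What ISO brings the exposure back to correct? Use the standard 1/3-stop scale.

Scene light: 1/3 stop brighter.
Aperture: f/11 → f/10 → f/9 → f/8 → f/7.1 → f/6.3 → f/5.6 → f/5 — 2 1/3 stops opened up (brighter).
Shutter speed: 13 → 10 → 8 → 6 → 5 → 4 → 3.2 → 2.5 → 2 → 1.6 → 1.3 → 1 — 3 2/3 stops shorter (darker).
Net so far: 1 stop darker. ISO: 400 → 500 → 640 → 800.

ISO 800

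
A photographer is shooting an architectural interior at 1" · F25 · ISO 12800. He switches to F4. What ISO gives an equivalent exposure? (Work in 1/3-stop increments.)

ISO 320

Aperture: f/25 → f/22 → f/20 → f/18 → f/16 → f/14 → f/13 → f/11 → f/10 → f/9 → f/8 → f/7.1 → f/6.3 → f/5.6 → f/5 → f/4.5 → f/4 — 5 1/3 stops wider (brighter).
Need 5 1/3 stops darker from the ISO: 12800 → 10000 → 8000 → 6400 → 5000 → 4000 → 3200 → 2500 → 2000 → 1600 → 1250 → 1000 → 800 → 640 → 500 → 400 → 320.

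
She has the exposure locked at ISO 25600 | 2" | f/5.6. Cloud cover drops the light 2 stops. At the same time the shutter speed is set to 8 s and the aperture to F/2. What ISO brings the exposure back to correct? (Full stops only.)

Scene light: 2 stops darker.
Shutter speed: 2 → 4 → 8 — 2 stops slower (brighter).
Aperture: f/5.6 → f/4 → f/2.8 → f/2 — 3 stops larger aperture (brighter).
Net so far: 3 stops brighter. ISO: 25600 → 12800 → 6400 → 3200.

ISO 3200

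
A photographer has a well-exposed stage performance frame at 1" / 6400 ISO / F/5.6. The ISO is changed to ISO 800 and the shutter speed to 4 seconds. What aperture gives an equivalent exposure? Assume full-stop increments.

f/4

ISO: 6400 → 3200 → 1600 → 800 — 3 stops lower (darker).
Shutter speed: 1 → 2 → 4 — 2 stops slower (brighter).
Net change so far: 1 stop darker. Offset with the aperture: f/5.6 → f/4.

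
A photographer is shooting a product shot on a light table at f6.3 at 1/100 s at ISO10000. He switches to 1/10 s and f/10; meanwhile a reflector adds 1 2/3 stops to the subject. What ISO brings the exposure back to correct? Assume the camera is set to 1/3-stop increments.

Scene light: 1 2/3 stops brighter.
Shutter speed: 1/100 → 1/80 → 1/60 → 1/50 → 1/40 → 1/30 → 1/25 → 1/20 → 1/15 → 1/13 → 1/10 — 3 1/3 stops longer (brighter).
Aperture: f/6.3 → f/7.1 → f/8 → f/9 → f/10 — 1 1/3 stops stopped down (darker).
Net so far: 3 2/3 stops brighter. ISO: 10000 → 8000 → 6400 → 5000 → 4000 → 3200 → 2500 → 2000 → 1600 → 1250 → 1000 → 800.

ISO 800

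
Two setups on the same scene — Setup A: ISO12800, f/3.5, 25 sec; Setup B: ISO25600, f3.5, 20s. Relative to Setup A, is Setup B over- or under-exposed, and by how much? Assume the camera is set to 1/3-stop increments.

Aperture: unchanged.
Shutter speed: 25 → 20 — 1/3 stop faster (darker).
ISO: 12800 → 16000 → 20000 → 25600 — 1 stop higher (brighter).
Net: −1/3 +1 = +2/3 stops.

2/3 stop brighter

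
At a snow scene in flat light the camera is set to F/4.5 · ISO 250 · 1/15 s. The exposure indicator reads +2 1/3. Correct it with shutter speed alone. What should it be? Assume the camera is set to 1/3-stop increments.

Overexposed by 2 1/3 stops → need 2 1/3 stops darker.
Shutter speed: 1/15 → 1/20 → 1/25 → 1/30 → 1/40 → 1/50 → 1/60 → 1/80.

1/80s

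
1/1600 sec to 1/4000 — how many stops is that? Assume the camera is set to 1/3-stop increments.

1 1/3 stops

1/1600 → 1/2000 → 1/2500 → 1/3200 → 1/4000 — count the steps: 4 third-stops = 1 1/3 stops.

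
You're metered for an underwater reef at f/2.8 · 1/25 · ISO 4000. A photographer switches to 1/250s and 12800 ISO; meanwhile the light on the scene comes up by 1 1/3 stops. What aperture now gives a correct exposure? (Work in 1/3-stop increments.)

f/2.5

Scene light: 1 1/3 stops brighter.
Shutter speed: 1/25 → 1/30 → 1/40 → 1/50 → 1/60 → 1/80 → 1/100 → 1/125 → 1/160 → 1/200 → 1/250 — 3 1/3 stops faster (darker).
ISO: 4000 → 5000 → 6400 → 8000 → 10000 → 12800 — 1 2/3 stops raised (brighter).
Net so far: 1/3 stop darker. Aperture: f/2.8 → f/2.5.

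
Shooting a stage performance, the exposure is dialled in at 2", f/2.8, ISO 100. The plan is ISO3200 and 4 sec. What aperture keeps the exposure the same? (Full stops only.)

ISO: 100 → 200 → 400 → 800 → 1600 → 3200 — 5 stops higher (brighter).
Shutter speed: 2 → 4 — 1 stop longer (brighter).
Net change so far: 6 stops brighter. Offset with the aperture: f/2.8 → f/4 → f/5.6 → f/8 → f/11 → f/16 → f/22.

f/22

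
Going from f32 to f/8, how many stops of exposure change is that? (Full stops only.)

f/32 → f/22 → f/16 → f/11 → f/8 — count the steps: 4 stops.

4 stops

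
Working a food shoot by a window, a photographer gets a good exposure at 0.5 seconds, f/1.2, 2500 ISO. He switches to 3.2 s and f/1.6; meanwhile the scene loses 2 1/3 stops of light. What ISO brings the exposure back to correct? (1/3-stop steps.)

ISO 3200

Scene light: 2 1/3 stops darker.
Shutter speed: 0.5 → 0.6 → 0.8 → 1 → 1.3 → 1.6 → 2 → 2.5 → 3.2 — 2 2/3 stops slower (brighter).
Aperture: f/1.2 → f/1.4 → f/1.6 — 2/3 stop stopped down (darker).
Net so far: 1/3 stop darker. ISO: 2500 → 3200.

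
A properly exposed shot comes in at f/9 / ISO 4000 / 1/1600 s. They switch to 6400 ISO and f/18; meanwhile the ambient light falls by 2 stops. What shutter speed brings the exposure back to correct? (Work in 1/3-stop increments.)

Scene light: 2 stops darker.
ISO: 4000 → 5000 → 6400 — 2/3 stop higher (brighter).
Aperture: f/9 → f/10 → f/11 → f/13 → f/14 → f/16 → f/18 — 2 stops stopped down (darker).
Net so far: 3 1/3 stops darker. Shutter speed: 1/1600 → 1/1250 → 1/1000 → 1/800 → 1/640 → 1/500 → 1/400 → 1/320 → 1/250 → 1/200 → 1/160.

1/160s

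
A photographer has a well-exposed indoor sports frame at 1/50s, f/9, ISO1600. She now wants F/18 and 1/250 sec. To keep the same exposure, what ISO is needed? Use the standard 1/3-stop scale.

ISO 32000

Aperture: f/9 → f/10 → f/11 → f/13 → f/14 → f/16 → f/18 — 2 stops narrower (darker).
Shutter speed: 1/50 → 1/60 → 1/80 → 1/100 → 1/125 → 1/160 → 1/200 → 1/250 — 2 1/3 stops shorter (darker).
Net change so far: 4 1/3 stops darker. Offset with the ISO: 1600 → 2000 → 2500 → 3200 → 4000 → 5000 → 6400 → 8000 → 10000 → 12800 → 16000 → 20000 → 25600 → 32000.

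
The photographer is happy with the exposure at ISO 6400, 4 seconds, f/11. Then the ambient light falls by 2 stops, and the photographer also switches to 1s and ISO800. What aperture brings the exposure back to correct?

Scene light: 2 stops darker.
Shutter speed: 4 → 2 → 1 — 2 stops faster (darker).
ISO: 6400 → 3200 → 1600 → 800 — 3 stops dropped (darker).
Net so far: 7 stops darker. Aperture: f/11 → f/8 → f/5.6 → f/4 → f/2.8 → f/2 → f/1.4 → f/1.0.

f/1.0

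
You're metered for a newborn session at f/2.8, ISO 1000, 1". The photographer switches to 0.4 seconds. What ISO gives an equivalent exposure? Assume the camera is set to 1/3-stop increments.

ISO 2500

Shutter speed: 1 → 0.8 → 0.6 → 0.5 → 0.4 — 1 1/3 stops faster (darker).
Need 1 1/3 stops brighter from the ISO: 1000 → 1250 → 1600 → 2000 → 2500.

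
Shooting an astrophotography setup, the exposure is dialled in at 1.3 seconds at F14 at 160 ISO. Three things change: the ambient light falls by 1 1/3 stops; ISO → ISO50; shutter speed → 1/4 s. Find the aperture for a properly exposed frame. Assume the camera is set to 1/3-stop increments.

Scene light: 1 1/3 stops darker.
ISO: 160 → 125 → 100 → 80 → 64 → 50 — 1 2/3 stops lower (darker).
Shutter speed: 1.3 → 1 → 0.8 → 0.6 → 0.5 → 0.4 → 0.3 → 1/4 — 2 1/3 stops shorter (darker).
Net so far: 5 1/3 stops darker. Aperture: f/14 → f/13 → f/11 → f/10 → f/9 → f/8 → f/7.1 → f/6.3 → f/5.6 → f/5 → f/4.5 → f/4 → f/3.5 → f/3.2 → f/2.8 → f/2.5 → f/2.2.

f/2.2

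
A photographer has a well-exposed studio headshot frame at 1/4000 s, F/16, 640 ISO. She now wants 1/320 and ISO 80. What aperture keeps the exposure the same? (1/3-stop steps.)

Shutter speed: 1/4000 → 1/3200 → 1/2500 → 1/2000 → 1/1600 → 1/1250 → 1/1000 → 1/800 → 1/640 → 1/500 → 1/400 → 1/320 — 3 2/3 stops slower (brighter).
ISO: 640 → 500 → 400 → 320 → 250 → 200 → 160 → 125 → 100 → 80 — 3 stops lower (darker).
Net change so far: 2/3 stop brighter. Offset with the aperture: f/16 → f/18 → f/20.

f/20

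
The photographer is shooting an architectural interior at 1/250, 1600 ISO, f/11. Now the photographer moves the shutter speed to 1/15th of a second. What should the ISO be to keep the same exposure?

Shutter speed: 1/250 → 1/125 → 1/60 → 1/30 → 1/15 — 4 stops longer (brighter).
Need 4 stops darker from the ISO: 1600 → 800 → 400 → 200 → 100.

ISO 100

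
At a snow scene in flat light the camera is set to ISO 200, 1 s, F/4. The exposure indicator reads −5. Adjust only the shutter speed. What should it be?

30 s

Underexposed by 5 stops → need 5 stops brighter.
Shutter speed: 1 → 2 → 4 → 8 → 15 → 30.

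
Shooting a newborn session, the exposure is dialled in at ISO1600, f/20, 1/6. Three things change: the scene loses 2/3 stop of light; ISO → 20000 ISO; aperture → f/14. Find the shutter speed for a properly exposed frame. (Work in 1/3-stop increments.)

1/100s

Scene light: 2/3 stop darker.
ISO: 1600 → 2000 → 2500 → 3200 → 4000 → 5000 → 6400 → 8000 → 10000 → 12800 → 16000 → 20000 — 3 2/3 stops raised (brighter).
Aperture: f/20 → f/18 → f/16 → f/14 — 1 stop larger aperture (brighter).
Net so far: 4 stops brighter. Shutter speed: 1/6 → 1/8 → 1/10 → 1/13 → 1/15 → 1/20 → 1/25 → 1/30 → 1/40 → 1/50 → 1/60 → 1/80 → 1/100.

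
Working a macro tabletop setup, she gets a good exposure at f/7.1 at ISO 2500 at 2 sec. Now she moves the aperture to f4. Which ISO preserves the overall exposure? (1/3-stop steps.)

ISO 800

Aperture: f/7.1 → f/6.3 → f/5.6 → f/5 → f/4.5 → f/4 — 1 2/3 stops larger aperture (brighter).
Need 1 2/3 stops darker from the ISO: 2500 → 2000 → 1600 → 1250 → 1000 → 800.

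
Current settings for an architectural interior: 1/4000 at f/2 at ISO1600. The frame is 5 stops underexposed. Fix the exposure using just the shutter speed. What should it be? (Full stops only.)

1/125s

Underexposed by 5 stops → need 5 stops brighter.
Shutter speed: 1/4000 → 1/2000 → 1/1000 → 1/500 → 1/250 → 1/125.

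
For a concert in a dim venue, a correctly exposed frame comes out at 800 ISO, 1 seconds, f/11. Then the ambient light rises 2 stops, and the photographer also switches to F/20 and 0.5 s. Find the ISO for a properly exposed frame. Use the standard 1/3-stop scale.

ISO 1250

Scene light: 2 stops brighter.
Aperture: f/11 → f/13 → f/14 → f/16 → f/18 → f/20 — 1 2/3 stops narrower (darker).
Shutter speed: 1 → 0.8 → 0.6 → 0.5 — 1 stop shorter (darker).
Net so far: 2/3 stop darker. ISO: 800 → 1000 → 1250.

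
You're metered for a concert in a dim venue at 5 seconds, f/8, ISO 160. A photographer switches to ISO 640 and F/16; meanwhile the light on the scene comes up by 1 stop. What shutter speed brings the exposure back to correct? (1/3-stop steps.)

2.5 s

Scene light: 1 stop brighter.
ISO: 160 → 200 → 250 → 320 → 400 → 500 → 640 — 2 stops higher (brighter).
Aperture: f/8 → f/9 → f/10 → f/11 → f/13 → f/14 → f/16 — 2 stops narrower (darker).
Net so far: 1 stop brighter. Shutter speed: 5 → 4 → 3.2 → 2.5.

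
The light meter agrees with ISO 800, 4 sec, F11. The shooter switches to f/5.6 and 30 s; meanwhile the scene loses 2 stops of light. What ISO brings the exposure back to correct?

Scene light: 2 stops darker.
Aperture: f/11 → f/8 → f/5.6 — 2 stops wider (brighter).
Shutter speed: 4 → 8 → 15 → 30 — 3 stops slower (brighter).
Net so far: 3 stops brighter. ISO: 800 → 400 → 200 → 100.

ISO 100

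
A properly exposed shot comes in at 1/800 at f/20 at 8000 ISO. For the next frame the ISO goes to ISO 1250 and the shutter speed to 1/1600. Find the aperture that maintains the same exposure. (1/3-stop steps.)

f/5.6

ISO: 8000 → 6400 → 5000 → 4000 → 3200 → 2500 → 2000 → 1600 → 1250 — 2 2/3 stops dropped (darker).
Shutter speed: 1/800 → 1/1000 → 1/1250 → 1/1600 — 1 stop faster (darker).
Net change so far: 3 2/3 stops darker. Offset with the aperture: f/20 → f/18 → f/16 → f/14 → f/13 → f/11 → f/10 → f/9 → f/8 → f/7.1 → f/6.3 → f/5.6.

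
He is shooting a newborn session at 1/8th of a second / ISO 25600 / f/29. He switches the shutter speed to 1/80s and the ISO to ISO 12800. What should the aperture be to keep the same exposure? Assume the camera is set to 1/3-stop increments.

Shutter speed: 1/8 → 1/10 → 1/13 → 1/15 → 1/20 → 1/25 → 1/30 → 1/40 → 1/50 → 1/60 → 1/80 — 3 1/3 stops faster (darker).
ISO: 25600 → 20000 → 16000 → 12800 — 1 stop dropped (darker).
Net change so far: 4 1/3 stops darker. Offset with the aperture: f/29 → f/25 → f/22 → f/20 → f/18 → f/16 → f/14 → f/13 → f/11 → f/10 → f/9 → f/8 → f/7.1 → f/6.3.

f/6.3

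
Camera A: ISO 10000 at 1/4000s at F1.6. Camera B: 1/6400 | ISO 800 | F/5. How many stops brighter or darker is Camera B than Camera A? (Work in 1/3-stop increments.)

Aperture: f/1.6 → f/1.8 → f/2 → f/2.2 → f/2.5 → f/2.8 → f/3.2 → f/3.5 → f/4 → f/4.5 → f/5 — 3 1/3 stops smaller aperture (darker).
Shutter speed: 1/4000 → 1/5000 → 1/6400 — 2/3 stop shorter (darker).
ISO: 10000 → 8000 → 6400 → 5000 → 4000 → 3200 → 2500 → 2000 → 1600 → 1250 → 1000 → 800 — 3 2/3 stops lower (darker).
Net: −3 1/3 −2/3 −3 2/3 = −7 2/3 stops.

7 2/3 stops darker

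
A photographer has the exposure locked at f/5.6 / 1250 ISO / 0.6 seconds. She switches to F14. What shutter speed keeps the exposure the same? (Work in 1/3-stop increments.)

4 s

Aperture: f/5.6 → f/6.3 → f/7.1 → f/8 → f/9 → f/10 → f/11 → f/13 → f/14 — 2 2/3 stops stopped down (darker).
Need 2 2/3 stops brighter from the shutter speed: 0.6 → 0.8 → 1 → 1.3 → 1.6 → 2 → 2.5 → 3.2 → 4.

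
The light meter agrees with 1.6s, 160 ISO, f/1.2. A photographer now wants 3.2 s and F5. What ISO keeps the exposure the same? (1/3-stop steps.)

ISO 1250

Shutter speed: 1.6 → 2 → 2.5 → 3.2 — 1 stop slower (brighter).
Aperture: f/1.2 → f/1.4 → f/1.6 → f/1.8 → f/2 → f/2.2 → f/2.5 → f/2.8 → f/3.2 → f/3.5 → f/4 → f/4.5 → f/5 — 4 stops narrower (darker).
Net change so far: 3 stops darker. Offset with the ISO: 160 → 200 → 250 → 320 → 400 → 500 → 640 → 800 → 1000 → 1250.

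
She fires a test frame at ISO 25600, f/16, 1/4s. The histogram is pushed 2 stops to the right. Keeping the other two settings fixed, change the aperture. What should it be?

Overexposed by 2 stops → need 2 stops darker.
Aperture: f/16 → f/22 → f/32.

f/32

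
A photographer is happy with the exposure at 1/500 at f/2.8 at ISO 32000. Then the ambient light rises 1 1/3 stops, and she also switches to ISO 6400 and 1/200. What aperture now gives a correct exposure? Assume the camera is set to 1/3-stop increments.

Scene light: 1 1/3 stops brighter.
ISO: 32000 → 25600 → 20000 → 16000 → 12800 → 10000 → 8000 → 6400 — 2 1/3 stops dropped (darker).
Shutter speed: 1/500 → 1/400 → 1/320 → 1/250 → 1/200 — 1 1/3 stops longer (brighter).
Net so far: 1/3 stop brighter. Aperture: f/2.8 → f/3.2.

f/3.2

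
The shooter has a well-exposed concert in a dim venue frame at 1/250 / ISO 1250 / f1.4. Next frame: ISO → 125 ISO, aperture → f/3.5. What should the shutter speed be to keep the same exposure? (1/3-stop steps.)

ISO: 1250 → 1000 → 800 → 640 → 500 → 400 → 320 → 250 → 200 → 160 → 125 — 3 1/3 stops lower (darker).
Aperture: f/1.4 → f/1.6 → f/1.8 → f/2 → f/2.2 → f/2.5 → f/2.8 → f/3.2 → f/3.5 — 2 2/3 stops smaller aperture (darker).
Net change so far: 6 stops darker. Offset with the shutter speed: 1/250 → 1/200 → 1/160 → 1/125 → 1/100 → 1/80 → 1/60 → 1/50 → 1/40 → 1/30 → 1/25 → 1/20 → 1/15 → 1/13 → 1/10 → 1/8 → 1/6 → 1/5 → 1/4.

1/4s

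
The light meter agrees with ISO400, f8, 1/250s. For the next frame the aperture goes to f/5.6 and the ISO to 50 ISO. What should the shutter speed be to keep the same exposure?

Aperture: f/8 → f/5.6 — 1 stop opened up (brighter).
ISO: 400 → 200 → 100 → 50 — 3 stops lower (darker).
Net change so far: 2 stops darker. Offset with the shutter speed: 1/250 → 1/125 → 1/60.

1/60s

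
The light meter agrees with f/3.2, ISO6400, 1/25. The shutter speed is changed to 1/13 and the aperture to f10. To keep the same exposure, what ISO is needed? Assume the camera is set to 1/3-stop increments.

Shutter speed: 1/25 → 1/20 → 1/15 → 1/13 — 1 stop slower (brighter).
Aperture: f/3.2 → f/3.5 → f/4 → f/4.5 → f/5 → f/5.6 → f/6.3 → f/7.1 → f/8 → f/9 → f/10 — 3 1/3 stops smaller aperture (darker).
Net change so far: 2 1/3 stops darker. Offset with the ISO: 6400 → 8000 → 10000 → 12800 → 16000 → 20000 → 25600 → 32000.

ISO 32000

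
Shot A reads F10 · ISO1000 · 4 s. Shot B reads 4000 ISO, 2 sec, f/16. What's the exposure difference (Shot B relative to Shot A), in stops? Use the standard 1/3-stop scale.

1/3 stop darker

Aperture: f/10 → f/11 → f/13 → f/14 → f/16 — 1 1/3 stops narrower (darker).
Shutter speed: 4 → 3.2 → 2.5 → 2 — 1 stop faster (darker).
ISO: 1000 → 1250 → 1600 → 2000 → 2500 → 3200 → 4000 — 2 stops higher (brighter).
Net: −1 1/3 −1 +2 = −1/3 stops.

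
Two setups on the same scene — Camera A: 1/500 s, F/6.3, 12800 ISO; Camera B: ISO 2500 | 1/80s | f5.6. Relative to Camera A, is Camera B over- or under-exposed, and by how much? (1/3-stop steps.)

Aperture: f/6.3 → f/5.6 — 1/3 stop larger aperture (brighter).
Shutter speed: 1/500 → 1/400 → 1/320 → 1/250 → 1/200 → 1/160 → 1/125 → 1/100 → 1/80 — 2 2/3 stops longer (brighter).
ISO: 12800 → 10000 → 8000 → 6400 → 5000 → 4000 → 3200 → 2500 — 2 1/3 stops dropped (darker).
Net: +1/3 +2 2/3 −2 1/3 = +2/3 stops.

2/3 stop brighter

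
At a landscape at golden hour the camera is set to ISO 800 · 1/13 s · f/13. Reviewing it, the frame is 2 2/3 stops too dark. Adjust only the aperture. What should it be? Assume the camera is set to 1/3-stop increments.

Underexposed by 2 2/3 stops → need 2 2/3 stops brighter.
Aperture: f/13 → f/11 → f/10 → f/9 → f/8 → f/7.1 → f/6.3 → f/5.6 → f/5.

f/5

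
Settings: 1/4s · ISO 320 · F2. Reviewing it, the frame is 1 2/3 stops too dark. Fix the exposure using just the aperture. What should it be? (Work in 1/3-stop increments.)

Underexposed by 1 2/3 stops → need 1 2/3 stops brighter.
Aperture: f/2 → f/1.8 → f/1.6 → f/1.4 → f/1.2 → f/1.1.

f/1.1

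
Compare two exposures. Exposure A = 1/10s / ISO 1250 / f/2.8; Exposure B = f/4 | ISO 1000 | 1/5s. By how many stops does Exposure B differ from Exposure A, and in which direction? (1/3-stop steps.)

Aperture: f/2.8 → f/3.2 → f/3.5 → f/4 — 1 stop stopped down (darker).
Shutter speed: 1/10 → 1/8 → 1/6 → 1/5 — 1 stop longer (brighter).
ISO: 1250 → 1000 — 1/3 stop dropped (darker).
Net: −1 +1 −1/3 = −1/3 stops.

1/3 stop darker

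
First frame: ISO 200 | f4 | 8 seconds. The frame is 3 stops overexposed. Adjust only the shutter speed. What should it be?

1 s

Overexposed by 3 stops → need 3 stops darker.
Shutter speed: 8 → 4 → 2 → 1.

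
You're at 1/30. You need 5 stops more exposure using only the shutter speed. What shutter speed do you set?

1 s

Shutter speed: 1/30 → 1/15 → 1/8 → 1/4 → 1/2 → 1 — 5 stops longer (brighter).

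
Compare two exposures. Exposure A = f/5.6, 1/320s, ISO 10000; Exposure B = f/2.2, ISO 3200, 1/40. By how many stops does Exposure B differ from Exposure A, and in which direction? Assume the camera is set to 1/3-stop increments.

Aperture: f/5.6 → f/5 → f/4.5 → f/4 → f/3.5 → f/3.2 → f/2.8 → f/2.5 → f/2.2 — 2 2/3 stops wider (brighter).
Shutter speed: 1/320 → 1/250 → 1/200 → 1/160 → 1/125 → 1/100 → 1/80 → 1/60 → 1/50 → 1/40 — 3 stops longer (brighter).
ISO: 10000 → 8000 → 6400 → 5000 → 4000 → 3200 — 1 2/3 stops dropped (darker).
Net: +2 2/3 +3 −1 2/3 = +4 stops.

4 stops brighter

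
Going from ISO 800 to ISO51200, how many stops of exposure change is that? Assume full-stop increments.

6 stops

800 → 1600 → 3200 → 6400 → 12800 → 25600 → 51200 — count the steps: 6 stops.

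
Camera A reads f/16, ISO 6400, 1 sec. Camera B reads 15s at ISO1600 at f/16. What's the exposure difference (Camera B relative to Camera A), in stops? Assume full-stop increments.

Aperture: unchanged.
Shutter speed: 1 → 2 → 4 → 8 → 15 — 4 stops longer (brighter).
ISO: 6400 → 3200 → 1600 — 2 stops dropped (darker).
Net: +4 −2 = +2 stops.

2 stops brighter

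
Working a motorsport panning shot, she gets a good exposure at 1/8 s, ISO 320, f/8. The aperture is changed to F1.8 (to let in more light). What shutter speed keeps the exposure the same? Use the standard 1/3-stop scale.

1/160s

Aperture: f/8 → f/7.1 → f/6.3 → f/5.6 → f/5 → f/4.5 → f/4 → f/3.5 → f/3.2 → f/2.8 → f/2.5 → f/2.2 → f/2 → f/1.8 — 4 1/3 stops larger aperture (brighter).
Need 4 1/3 stops darker from the shutter speed: 1/8 → 1/10 → 1/13 → 1/15 → 1/20 → 1/25 → 1/30 → 1/40 → 1/50 → 1/60 → 1/80 → 1/100 → 1/125 → 1/160.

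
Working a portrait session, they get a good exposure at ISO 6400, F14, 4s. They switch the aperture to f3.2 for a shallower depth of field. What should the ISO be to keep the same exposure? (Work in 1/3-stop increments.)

Aperture: f/14 → f/13 → f/11 → f/10 → f/9 → f/8 → f/7.1 → f/6.3 → f/5.6 → f/5 → f/4.5 → f/4 → f/3.5 → f/3.2 — 4 1/3 stops opened up (brighter).
Need 4 1/3 stops darker from the ISO: 6400 → 5000 → 4000 → 3200 → 2500 → 2000 → 1600 → 1250 → 1000 → 800 → 640 → 500 → 400 → 320.

ISO 320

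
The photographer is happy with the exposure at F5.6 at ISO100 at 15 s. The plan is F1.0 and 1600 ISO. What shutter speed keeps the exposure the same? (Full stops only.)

1/30s

Aperture: f/5.6 → f/4 → f/2.8 → f/2 → f/1.4 → f/1.0 — 5 stops larger aperture (brighter).
ISO: 100 → 200 → 400 → 800 → 1600 — 4 stops raised (brighter).
Net change so far: 9 stops brighter. Offset with the shutter speed: 15 → 8 → 4 → 2 → 1 → 1/2 → 1/4 → 1/8 → 1/15 → 1/30.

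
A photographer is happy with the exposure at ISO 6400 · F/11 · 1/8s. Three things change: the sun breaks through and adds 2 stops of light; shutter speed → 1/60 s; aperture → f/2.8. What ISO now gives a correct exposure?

Scene light: 2 stops brighter.
Shutter speed: 1/8 → 1/15 → 1/30 → 1/60 — 3 stops shorter (darker).
Aperture: f/11 → f/8 → f/5.6 → f/4 → f/2.8 — 4 stops opened up (brighter).
Net so far: 3 stops brighter. ISO: 6400 → 3200 → 1600 → 800.

ISO 800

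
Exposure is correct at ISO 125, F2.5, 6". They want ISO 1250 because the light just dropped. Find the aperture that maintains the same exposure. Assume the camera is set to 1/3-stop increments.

ISO: 125 → 160 → 200 → 250 → 320 → 400 → 500 → 640 → 800 → 1000 → 1250 — 3 1/3 stops raised (brighter).
Need 3 1/3 stops darker from the aperture: f/2.5 → f/2.8 → f/3.2 → f/3.5 → f/4 → f/4.5 → f/5 → f/5.6 → f/6.3 → f/7.1 → f/8.

f/8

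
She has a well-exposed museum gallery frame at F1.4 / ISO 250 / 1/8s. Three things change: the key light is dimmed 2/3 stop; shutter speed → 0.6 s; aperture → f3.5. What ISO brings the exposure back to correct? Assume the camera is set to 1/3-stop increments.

ISO 500

Scene light: 2/3 stop darker.
Shutter speed: 1/8 → 1/6 → 1/5 → 1/4 → 0.3 → 0.4 → 0.5 → 0.6 — 2 1/3 stops longer (brighter).
Aperture: f/1.4 → f/1.6 → f/1.8 → f/2 → f/2.2 → f/2.5 → f/2.8 → f/3.2 → f/3.5 — 2 2/3 stops smaller aperture (darker).
Net so far: 1 stop darker. ISO: 250 → 320 → 400 → 500.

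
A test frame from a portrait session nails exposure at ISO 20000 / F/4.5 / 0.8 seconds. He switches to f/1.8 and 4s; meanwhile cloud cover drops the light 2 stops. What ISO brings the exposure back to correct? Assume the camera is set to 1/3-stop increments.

ISO 2500

Scene light: 2 stops darker.
Aperture: f/4.5 → f/4 → f/3.5 → f/3.2 → f/2.8 → f/2.5 → f/2.2 → f/2 → f/1.8 — 2 2/3 stops larger aperture (brighter).
Shutter speed: 0.8 → 1 → 1.3 → 1.6 → 2 → 2.5 → 3.2 → 4 — 2 1/3 stops slower (brighter).
Net so far: 3 stops brighter. ISO: 20000 → 16000 → 12800 → 10000 → 8000 → 6400 → 5000 → 4000 → 3200 → 2500.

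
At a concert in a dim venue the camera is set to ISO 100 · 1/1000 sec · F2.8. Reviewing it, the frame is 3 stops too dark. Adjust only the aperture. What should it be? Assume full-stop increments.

Underexposed by 3 stops → need 3 stops brighter.
Aperture: f/2.8 → f/2 → f/1.4 → f/1.0.

f/1.0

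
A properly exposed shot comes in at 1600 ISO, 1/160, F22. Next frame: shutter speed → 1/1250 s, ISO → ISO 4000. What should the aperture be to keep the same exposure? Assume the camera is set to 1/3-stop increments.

f/13

Shutter speed: 1/160 → 1/200 → 1/250 → 1/320 → 1/400 → 1/500 → 1/640 → 1/800 → 1/1000 → 1/1250 — 3 stops faster (darker).
ISO: 1600 → 2000 → 2500 → 3200 → 4000 — 1 1/3 stops higher (brighter).
Net change so far: 1 2/3 stops darker. Offset with the aperture: f/22 → f/20 → f/18 → f/16 → f/14 → f/13.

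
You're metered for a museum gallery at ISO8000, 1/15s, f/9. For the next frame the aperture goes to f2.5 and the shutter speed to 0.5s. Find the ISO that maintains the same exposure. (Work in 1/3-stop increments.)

Aperture: f/9 → f/8 → f/7.1 → f/6.3 → f/5.6 → f/5 → f/4.5 → f/4 → f/3.5 → f/3.2 → f/2.8 → f/2.5 — 3 2/3 stops larger aperture (brighter).
Shutter speed: 1/15 → 1/13 → 1/10 → 1/8 → 1/6 → 1/5 → 1/4 → 0.3 → 0.4 → 0.5 — 3 stops longer (brighter).
Net change so far: 6 2/3 stops brighter. Offset with the ISO: 8000 → 6400 → 5000 → 4000 → 3200 → 2500 → 2000 → 1600 → 1250 → 1000 → 800 → 640 → 500 → 400 → 320 → 250 → 200 → 160 → 125 → 100 → 80.

ISO 80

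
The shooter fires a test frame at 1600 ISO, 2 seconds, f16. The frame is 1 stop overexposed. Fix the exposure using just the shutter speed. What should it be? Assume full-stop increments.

Overexposed by 1 stop → need 1 stop darker.
Shutter speed: 2 → 1.

1 s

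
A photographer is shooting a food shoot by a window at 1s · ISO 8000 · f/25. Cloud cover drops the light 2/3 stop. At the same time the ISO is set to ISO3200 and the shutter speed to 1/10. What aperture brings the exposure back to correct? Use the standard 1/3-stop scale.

f/4

Scene light: 2/3 stop darker.
ISO: 8000 → 6400 → 5000 → 4000 → 3200 — 1 1/3 stops lower (darker).
Shutter speed: 1 → 0.8 → 0.6 → 0.5 → 0.4 → 0.3 → 1/4 → 1/5 → 1/6 → 1/8 → 1/10 — 3 1/3 stops shorter (darker).
Net so far: 5 1/3 stops darker. Aperture: f/25 → f/22 → f/20 → f/18 → f/16 → f/14 → f/13 → f/11 → f/10 → f/9 → f/8 → f/7.1 → f/6.3 → f/5.6 → f/5 → f/4.5 → f/4.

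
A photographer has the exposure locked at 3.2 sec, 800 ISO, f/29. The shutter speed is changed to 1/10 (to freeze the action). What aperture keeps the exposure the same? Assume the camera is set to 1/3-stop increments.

Shutter speed: 3.2 → 2.5 → 2 → 1.6 → 1.3 → 1 → 0.8 → 0.6 → 0.5 → 0.4 → 0.3 → 1/4 → 1/5 → 1/6 → 1/8 → 1/10 — 5 stops faster (darker).
Need 5 stops brighter from the aperture: f/29 → f/25 → f/22 → f/20 → f/18 → f/16 → f/14 → f/13 → f/11 → f/10 → f/9 → f/8 → f/7.1 → f/6.3 → f/5.6 → f/5.

f/5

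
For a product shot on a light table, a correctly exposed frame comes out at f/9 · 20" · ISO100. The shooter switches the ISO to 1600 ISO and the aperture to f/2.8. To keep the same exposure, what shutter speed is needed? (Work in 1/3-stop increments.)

ISO: 100 → 125 → 160 → 200 → 250 → 320 → 400 → 500 → 640 → 800 → 1000 → 1250 → 1600 — 4 stops higher (brighter).
Aperture: f/9 → f/8 → f/7.1 → f/6.3 → f/5.6 → f/5 → f/4.5 → f/4 → f/3.5 → f/3.2 → f/2.8 — 3 1/3 stops wider (brighter).
Net change so far: 7 1/3 stops brighter. Offset with the shutter speed: 20 → 15 → 13 → 10 → 8 → 6 → 5 → 4 → 3.2 → 2.5 → 2 → 1.6 → 1.3 → 1 → 0.8 → 0.6 → 0.5 → 0.4 → 0.3 → 1/4 → 1/5 → 1/6 → 1/8.

1/8s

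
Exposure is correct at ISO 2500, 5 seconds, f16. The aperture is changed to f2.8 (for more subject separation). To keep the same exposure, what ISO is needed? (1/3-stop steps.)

Aperture: f/16 → f/14 → f/13 → f/11 → f/10 → f/9 → f/8 → f/7.1 → f/6.3 → f/5.6 → f/5 → f/4.5 → f/4 → f/3.5 → f/3.2 → f/2.8 — 5 stops wider (brighter).
Need 5 stops darker from the ISO: 2500 → 2000 → 1600 → 1250 → 1000 → 800 → 640 → 500 → 400 → 320 → 250 → 200 → 160 → 125 → 100 → 80.

ISO 80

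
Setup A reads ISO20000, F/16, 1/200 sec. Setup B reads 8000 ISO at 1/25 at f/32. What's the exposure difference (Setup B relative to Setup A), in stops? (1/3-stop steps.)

1/3 stop darker

Aperture: f/16 → f/18 → f/20 → f/22 → f/25 → f/29 → f/32 — 2 stops stopped down (darker).
Shutter speed: 1/200 → 1/160 → 1/125 → 1/100 → 1/80 → 1/60 → 1/50 → 1/40 → 1/30 → 1/25 — 3 stops longer (brighter).
ISO: 20000 → 16000 → 12800 → 10000 → 8000 — 1 1/3 stops dropped (darker).
Net: −2 +3 −1 1/3 = −1/3 stops.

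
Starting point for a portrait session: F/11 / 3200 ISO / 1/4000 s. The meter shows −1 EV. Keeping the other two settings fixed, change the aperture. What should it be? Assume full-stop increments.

f/8

Underexposed by 1 stop → need 1 stop brighter.
Aperture: f/11 → f/8.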